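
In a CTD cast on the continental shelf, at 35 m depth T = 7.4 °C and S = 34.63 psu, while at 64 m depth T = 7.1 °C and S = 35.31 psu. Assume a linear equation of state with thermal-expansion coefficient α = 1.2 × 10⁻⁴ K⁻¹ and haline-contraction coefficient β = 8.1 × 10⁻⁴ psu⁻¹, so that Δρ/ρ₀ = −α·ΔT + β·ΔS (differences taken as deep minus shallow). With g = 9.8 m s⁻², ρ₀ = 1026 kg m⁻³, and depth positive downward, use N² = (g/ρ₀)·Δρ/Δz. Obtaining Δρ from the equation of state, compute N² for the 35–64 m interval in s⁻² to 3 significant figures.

ΔT = -0.3 K, ΔS = +0.68 psu (deep − shallow).
Δρ/ρ₀ = −αΔT + βΔS = 3.60 × 10⁻⁵ + 5.508 × 10⁻⁴ = 5.868 × 10⁻⁴, so Δρ ≈ 0.6021 kg m⁻³.
N² = (g/ρ₀)·Δρ/Δz = g·(Δρ/ρ₀)/Δz = 9.8 × 5.868 × 10⁻⁴ / 29 = 1.9830 × 10⁻⁴ s⁻² ≈ 1.98 × 10⁻⁴ s⁻².

1.98 × 10⁻⁴ s⁻²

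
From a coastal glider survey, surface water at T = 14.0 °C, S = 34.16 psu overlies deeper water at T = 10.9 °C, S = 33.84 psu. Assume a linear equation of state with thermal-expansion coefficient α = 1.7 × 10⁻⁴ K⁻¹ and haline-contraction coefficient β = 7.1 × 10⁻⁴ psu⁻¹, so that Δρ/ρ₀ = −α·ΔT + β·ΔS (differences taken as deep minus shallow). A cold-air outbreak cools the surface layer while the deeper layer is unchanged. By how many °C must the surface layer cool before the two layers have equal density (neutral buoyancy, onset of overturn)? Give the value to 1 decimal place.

1.8 °C

Neutral buoyancy requires Δρ = 0, i.e. −α(T_deep − T_surf′) + β(S_deep − S_surf) = 0.
T_surf′ = T_deep − (β/α)·ΔS = 10.9 − (7.1 × 10⁻⁴/1.7 × 10⁻⁴)·(-0.32) = 12.236 °C.
Cooling required: 14.0 − (12.236) = 1.764 °C.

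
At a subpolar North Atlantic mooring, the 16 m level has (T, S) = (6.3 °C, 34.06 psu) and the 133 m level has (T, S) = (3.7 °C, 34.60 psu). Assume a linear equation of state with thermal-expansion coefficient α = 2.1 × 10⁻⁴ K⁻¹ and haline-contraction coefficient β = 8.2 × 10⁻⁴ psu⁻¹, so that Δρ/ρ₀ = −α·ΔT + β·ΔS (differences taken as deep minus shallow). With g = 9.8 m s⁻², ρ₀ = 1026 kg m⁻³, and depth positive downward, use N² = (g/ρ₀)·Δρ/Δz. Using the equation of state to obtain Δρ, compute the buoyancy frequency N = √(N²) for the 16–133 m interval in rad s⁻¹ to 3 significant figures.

9.10 × 10⁻³ rad s⁻¹

ΔT = -2.6 K, ΔS = +0.54 psu (deep − shallow).
Δρ/ρ₀ = −αΔT + βΔS = 5.46 × 10⁻⁴ + 4.428 × 10⁻⁴ = 9.888 × 10⁻⁴, so Δρ ≈ 1.015 kg m⁻³.
N² = (g/ρ₀)·Δρ/Δz = g·(Δρ/ρ₀)/Δz = 9.8 × 9.888 × 10⁻⁴ / 117 = 8.2823 × 10⁻⁵ s⁻².
N = √(8.2823 × 10⁻⁵) = 9.1007 × 10⁻³ rad s⁻¹ ≈ 9.10 × 10⁻³ rad s⁻¹.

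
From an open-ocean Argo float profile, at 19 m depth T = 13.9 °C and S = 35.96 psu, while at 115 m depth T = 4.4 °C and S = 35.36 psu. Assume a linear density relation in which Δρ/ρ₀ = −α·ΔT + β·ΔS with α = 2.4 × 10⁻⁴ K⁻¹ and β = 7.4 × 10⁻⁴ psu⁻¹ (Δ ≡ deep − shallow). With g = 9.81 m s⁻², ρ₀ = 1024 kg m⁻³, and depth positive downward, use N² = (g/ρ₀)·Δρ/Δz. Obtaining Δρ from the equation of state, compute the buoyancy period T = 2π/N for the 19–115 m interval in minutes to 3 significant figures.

7.65 min

ΔT = -9.5 K, ΔS = -0.60 psu (deep − shallow).
Δρ/ρ₀ = −αΔT + βΔS = 2.28 × 10⁻³ − 4.44 × 10⁻⁴ = 1.836 × 10⁻³, so Δρ ≈ 1.880 kg m⁻³.
N² = (g/ρ₀)·Δρ/Δz = g·(Δρ/ρ₀)/Δz = 9.81 × 1.836 × 10⁻³ / 96 = 1.8762 × 10⁻⁴ s⁻².
N = √(1.8762 × 10⁻⁴) = 0.013697 rad s⁻¹ → T = 2π/N = 458.73 s = 7.6455 min ≈ 7.65 min.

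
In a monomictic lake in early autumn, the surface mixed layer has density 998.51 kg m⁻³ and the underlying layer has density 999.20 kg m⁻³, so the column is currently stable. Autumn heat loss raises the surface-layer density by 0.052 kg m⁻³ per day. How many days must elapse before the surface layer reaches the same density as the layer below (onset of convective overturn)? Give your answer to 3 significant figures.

Density deficit of the surface layer: 999.20 − 998.51 = 0.69 kg m⁻³.
Required change = 0.69 / 0.052 = 13.3 days.

13.3 days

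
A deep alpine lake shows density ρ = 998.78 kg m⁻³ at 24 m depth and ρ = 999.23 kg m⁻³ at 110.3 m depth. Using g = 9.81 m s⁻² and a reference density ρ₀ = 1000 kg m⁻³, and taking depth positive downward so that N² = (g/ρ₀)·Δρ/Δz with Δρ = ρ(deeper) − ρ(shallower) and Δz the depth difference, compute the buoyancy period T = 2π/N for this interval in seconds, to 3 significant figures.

Δρ = 999.23 − 998.78 = 0.45 kg m⁻³ over Δz = 110.3 − 24 = 86.3 m.
N² = (9.81/1000) × (0.45/86.3) = 5.1153 × 10⁻⁵ s⁻².
N = √(5.1153 × 10⁻⁵) = 7.1521 × 10⁻³ rad s⁻¹, so T = 2π/N = 878.51 s ≈ 879 s.

879 s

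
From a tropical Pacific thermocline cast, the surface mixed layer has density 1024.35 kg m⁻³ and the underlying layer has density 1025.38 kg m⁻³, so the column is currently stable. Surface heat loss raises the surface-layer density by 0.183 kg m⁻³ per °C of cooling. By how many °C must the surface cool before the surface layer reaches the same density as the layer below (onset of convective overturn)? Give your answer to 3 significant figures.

Density deficit of the surface layer: 1025.38 − 1024.35 = 1.03 kg m⁻³.
Required change = 1.03 / 0.183 = 5.63 °C.

5.63 °C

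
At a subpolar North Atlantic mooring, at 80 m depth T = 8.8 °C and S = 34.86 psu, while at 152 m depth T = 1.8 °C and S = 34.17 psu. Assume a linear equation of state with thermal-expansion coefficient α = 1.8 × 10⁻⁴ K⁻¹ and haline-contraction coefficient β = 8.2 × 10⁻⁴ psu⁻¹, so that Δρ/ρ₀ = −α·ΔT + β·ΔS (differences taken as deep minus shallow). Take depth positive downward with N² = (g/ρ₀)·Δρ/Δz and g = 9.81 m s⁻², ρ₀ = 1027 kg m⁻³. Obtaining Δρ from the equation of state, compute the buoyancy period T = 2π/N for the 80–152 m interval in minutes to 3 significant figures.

10.8 min

ΔT = -7.0 K, ΔS = -0.69 psu (deep − shallow).
Δρ/ρ₀ = −αΔT + βΔS = 1.26 × 10⁻³ − 5.658 × 10⁻⁴ = 6.942 × 10⁻⁴, so Δρ ≈ 0.7129 kg m⁻³.
N² = (g/ρ₀)·Δρ/Δz = g·(Δρ/ρ₀)/Δz = 9.81 × 6.942 × 10⁻⁴ / 72 = 9.4585 × 10⁻⁵ s⁻².
N = √(9.4585 × 10⁻⁵) = 9.7255 × 10⁻³ rad s⁻¹ → T = 2π/N = 646.05 s = 10.768 min ≈ 10.8 min.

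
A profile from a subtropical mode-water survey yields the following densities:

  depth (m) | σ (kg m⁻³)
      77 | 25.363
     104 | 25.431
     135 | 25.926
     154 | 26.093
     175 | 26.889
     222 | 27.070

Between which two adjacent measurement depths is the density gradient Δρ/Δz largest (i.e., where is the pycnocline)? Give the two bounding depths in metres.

Compute the density gradient over each adjacent pair:
  77–104 m: Δρ/Δz = 0.068/27 = 2.5 × 10⁻³ kg m⁻⁴
  104–135 m: Δρ/Δz = 0.495/31 = 0.016 kg m⁻⁴
  135–154 m: Δρ/Δz = 0.167/19 = 8.8 × 10⁻³ kg m⁻⁴
  154–175 m: Δρ/Δz = 0.796/21 = 0.038 kg m⁻⁴
  175–222 m: Δρ/Δz = 0.181/47 = 3.9 × 10⁻³ kg m⁻⁴
The largest gradient is in the 154–175 m interval — the pycnocline.

154–175 m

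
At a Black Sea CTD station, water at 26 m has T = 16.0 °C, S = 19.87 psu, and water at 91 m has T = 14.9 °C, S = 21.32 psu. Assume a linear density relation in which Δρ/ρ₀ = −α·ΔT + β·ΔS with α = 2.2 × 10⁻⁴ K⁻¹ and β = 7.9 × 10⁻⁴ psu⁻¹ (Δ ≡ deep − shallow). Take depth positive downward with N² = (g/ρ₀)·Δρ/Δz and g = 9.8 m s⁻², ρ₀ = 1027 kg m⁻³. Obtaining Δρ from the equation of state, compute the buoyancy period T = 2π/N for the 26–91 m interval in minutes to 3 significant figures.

ΔT = -1.1 K, ΔS = +1.45 psu (deep − shallow).
Δρ/ρ₀ = −αΔT + βΔS = 2.42 × 10⁻⁴ + 1.1455 × 10⁻³ = 1.3875 × 10⁻³, so Δρ ≈ 1.425 kg m⁻³.
N² = (g/ρ₀)·Δρ/Δz = g·(Δρ/ρ₀)/Δz = 9.8 × 1.3875 × 10⁻³ / 65 = 2.0919 × 10⁻⁴ s⁻².
N = √(2.0919 × 10⁻⁴) = 0.014463 rad s⁻¹ → T = 2π/N = 434.43 s = 7.2405 min ≈ 7.24 min.

7.24 min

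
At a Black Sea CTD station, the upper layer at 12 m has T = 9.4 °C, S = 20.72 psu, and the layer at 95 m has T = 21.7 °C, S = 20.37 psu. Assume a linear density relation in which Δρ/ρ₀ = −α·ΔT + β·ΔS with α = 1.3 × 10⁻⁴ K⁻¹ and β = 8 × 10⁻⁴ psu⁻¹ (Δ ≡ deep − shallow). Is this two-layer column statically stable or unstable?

ΔT = 21.7 − 9.4 = +12.3 K and ΔS = 20.37 − 20.72 = -0.35 psu (deep − shallow).
−αΔT = -1.599 × 10⁻³; βΔS = -2.80 × 10⁻⁴; sum Δρ/ρ₀ = -1.879 × 10⁻³.
Δρ/ρ₀ < 0, so Δρ < 0: deeper water is lighter → statically unstable; the column would overturn.

unstable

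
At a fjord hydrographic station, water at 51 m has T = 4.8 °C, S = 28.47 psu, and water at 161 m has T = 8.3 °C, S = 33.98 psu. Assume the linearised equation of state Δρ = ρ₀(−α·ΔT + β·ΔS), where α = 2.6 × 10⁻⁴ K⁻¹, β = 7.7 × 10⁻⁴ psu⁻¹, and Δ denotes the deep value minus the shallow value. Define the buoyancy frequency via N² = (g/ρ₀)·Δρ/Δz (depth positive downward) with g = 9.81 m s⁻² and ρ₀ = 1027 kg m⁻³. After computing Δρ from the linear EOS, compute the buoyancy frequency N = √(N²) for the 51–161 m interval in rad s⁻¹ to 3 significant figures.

ΔT = +3.5 K, ΔS = +5.51 psu (deep − shallow).
Δρ/ρ₀ = −αΔT + βΔS = -9.10 × 10⁻⁴ + 4.2427 × 10⁻³ = 3.3327 × 10⁻³, so Δρ ≈ 3.423 kg m⁻³.
N² = (g/ρ₀)·Δρ/Δz = g·(Δρ/ρ₀)/Δz = 9.81 × 3.3327 × 10⁻³ / 110 = 2.9722 × 10⁻⁴ s⁻².
N = √(2.9722 × 10⁻⁴) = 0.017240 rad s⁻¹ ≈ 0.0172 rad s⁻¹.

0.0172 rad s⁻¹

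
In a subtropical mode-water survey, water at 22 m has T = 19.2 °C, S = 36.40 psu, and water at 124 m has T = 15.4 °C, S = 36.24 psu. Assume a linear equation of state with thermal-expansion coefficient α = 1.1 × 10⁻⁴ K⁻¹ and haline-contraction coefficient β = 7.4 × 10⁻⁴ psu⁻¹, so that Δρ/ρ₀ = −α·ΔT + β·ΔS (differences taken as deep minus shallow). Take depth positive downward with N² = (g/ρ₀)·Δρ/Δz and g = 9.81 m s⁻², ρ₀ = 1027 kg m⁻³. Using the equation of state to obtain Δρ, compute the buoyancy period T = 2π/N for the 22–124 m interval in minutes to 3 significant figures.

ΔT = -3.8 K, ΔS = -0.16 psu (deep − shallow).
Δρ/ρ₀ = −αΔT + βΔS = 4.18 × 10⁻⁴ − 1.184 × 10⁻⁴ = 2.996 × 10⁻⁴, so Δρ ≈ 0.3077 kg m⁻³.
N² = (g/ρ₀)·Δρ/Δz = g·(Δρ/ρ₀)/Δz = 9.81 × 2.996 × 10⁻⁴ / 102 = 2.8814 × 10⁻⁵ s⁻².
N = √(2.8814 × 10⁻⁵) = 5.3679 × 10⁻³ rad s⁻¹ → T = 2π/N = 1.1705 × 10³ s = 19.508 min ≈ 19.5 min.

19.5 min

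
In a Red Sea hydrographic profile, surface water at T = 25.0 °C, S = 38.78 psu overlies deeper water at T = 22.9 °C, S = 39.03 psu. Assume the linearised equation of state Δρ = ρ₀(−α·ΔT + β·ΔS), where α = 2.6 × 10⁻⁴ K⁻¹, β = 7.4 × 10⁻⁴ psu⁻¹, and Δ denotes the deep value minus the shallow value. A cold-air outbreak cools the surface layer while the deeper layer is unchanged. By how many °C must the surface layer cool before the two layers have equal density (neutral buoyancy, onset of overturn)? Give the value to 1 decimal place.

2.8 °C

Neutral buoyancy requires Δρ = 0, i.e. −α(T_deep − T_surf′) + β(S_deep − S_surf) = 0.
T_surf′ = T_deep − (β/α)·ΔS = 22.9 − (7.4 × 10⁻⁴/2.6 × 10⁻⁴)·(+0.25) = 22.188 °C.
Cooling required: 25.0 − (22.188) = 2.812 °C.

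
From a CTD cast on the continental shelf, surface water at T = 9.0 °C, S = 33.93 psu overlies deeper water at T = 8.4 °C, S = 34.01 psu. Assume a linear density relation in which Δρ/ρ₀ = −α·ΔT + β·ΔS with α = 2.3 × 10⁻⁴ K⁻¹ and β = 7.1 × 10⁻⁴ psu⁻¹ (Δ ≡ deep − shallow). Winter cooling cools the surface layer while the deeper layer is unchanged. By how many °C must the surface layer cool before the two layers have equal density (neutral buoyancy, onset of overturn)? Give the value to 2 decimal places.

Neutral buoyancy requires Δρ = 0, i.e. −α(T_deep − T_surf′) + β(S_deep − S_surf) = 0.
T_surf′ = T_deep − (β/α)·ΔS = 8.4 − (7.1 × 10⁻⁴/2.3 × 10⁻⁴)·(+0.08) = 8.1530 °C.
Cooling required: 9.0 − (8.1530) = 0.8470 °C.

0.85 °C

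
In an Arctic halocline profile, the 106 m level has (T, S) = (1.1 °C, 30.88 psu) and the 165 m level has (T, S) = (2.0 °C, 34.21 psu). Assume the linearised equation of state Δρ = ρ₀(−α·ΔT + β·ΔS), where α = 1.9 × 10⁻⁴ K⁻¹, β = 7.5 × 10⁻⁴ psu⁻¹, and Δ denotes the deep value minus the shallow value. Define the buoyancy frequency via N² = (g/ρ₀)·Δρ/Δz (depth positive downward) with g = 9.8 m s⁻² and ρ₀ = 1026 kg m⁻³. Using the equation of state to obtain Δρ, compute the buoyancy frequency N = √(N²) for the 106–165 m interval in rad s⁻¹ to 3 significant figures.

0.0197 rad s⁻¹

ΔT = +0.9 K, ΔS = +3.33 psu (deep − shallow).
Δρ/ρ₀ = −αΔT + βΔS = -1.71 × 10⁻⁴ + 2.4975 × 10⁻³ = 2.3265 × 10⁻³, so Δρ ≈ 2.387 kg m⁻³.
N² = (g/ρ₀)·Δρ/Δz = g·(Δρ/ρ₀)/Δz = 9.8 × 2.3265 × 10⁻³ / 59 = 3.8644 × 10⁻⁴ s⁻².
N = √(3.8644 × 10⁻⁴) = 0.019658 rad s⁻¹ ≈ 0.0197 rad s⁻¹.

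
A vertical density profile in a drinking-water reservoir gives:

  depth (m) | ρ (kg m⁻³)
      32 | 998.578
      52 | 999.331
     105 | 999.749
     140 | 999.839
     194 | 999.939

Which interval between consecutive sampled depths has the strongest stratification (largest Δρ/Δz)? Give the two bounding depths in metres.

Compute the density gradient over each adjacent pair:
  32–52 m: Δρ/Δz = 0.753/20 = 0.038 kg m⁻⁴
  52–105 m: Δρ/Δz = 0.418/53 = 7.9 × 10⁻³ kg m⁻⁴
  105–140 m: Δρ/Δz = 0.090/35 = 2.6 × 10⁻³ kg m⁻⁴
  140–194 m: Δρ/Δz = 0.100/54 = 1.9 × 10⁻³ kg m⁻⁴
The largest gradient is in the 32–52 m interval — the pycnocline.

32–52 m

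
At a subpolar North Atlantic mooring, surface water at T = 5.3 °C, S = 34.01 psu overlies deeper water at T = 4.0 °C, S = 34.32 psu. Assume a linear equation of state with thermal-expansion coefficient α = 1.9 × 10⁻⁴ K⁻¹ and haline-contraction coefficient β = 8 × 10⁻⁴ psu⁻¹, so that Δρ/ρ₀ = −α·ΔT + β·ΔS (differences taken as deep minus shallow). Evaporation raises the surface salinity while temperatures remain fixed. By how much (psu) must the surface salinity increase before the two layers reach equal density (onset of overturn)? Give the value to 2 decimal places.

0.62 psu

Neutral buoyancy requires −α(T_deep − T_surf) + β(S_deep − S_surf′) = 0.
S_surf′ = S_deep − (α/β)·ΔT = 34.32 − (1.9 × 10⁻⁴/8 × 10⁻⁴)·(-1.3) = 34.6288 psu.
Increase required: 34.6288 − 34.01 = 0.6188 psu.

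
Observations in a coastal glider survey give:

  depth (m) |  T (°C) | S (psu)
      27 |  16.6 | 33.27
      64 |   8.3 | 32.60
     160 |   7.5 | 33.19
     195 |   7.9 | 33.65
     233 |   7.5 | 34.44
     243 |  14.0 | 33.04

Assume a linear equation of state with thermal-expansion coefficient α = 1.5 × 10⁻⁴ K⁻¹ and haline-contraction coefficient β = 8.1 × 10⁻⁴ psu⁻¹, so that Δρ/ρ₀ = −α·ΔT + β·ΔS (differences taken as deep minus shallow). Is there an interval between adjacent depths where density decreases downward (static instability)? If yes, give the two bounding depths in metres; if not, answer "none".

Evaluate Δρ/ρ₀ = −αΔT + βΔS across each adjacent pair:
  27–64 m: −αΔT+βΔS = −(1.5 × 10⁻⁴)(-8.3)+(8.1 × 10⁻⁴)(-0.67) = 7.0 × 10⁻⁴ → stable
  64–160 m: −αΔT+βΔS = −(1.5 × 10⁻⁴)(-0.8)+(8.1 × 10⁻⁴)(+0.59) = 6.0 × 10⁻⁴ → stable
  160–195 m: −αΔT+βΔS = −(1.5 × 10⁻⁴)(+0.4)+(8.1 × 10⁻⁴)(+0.46) = 3.1 × 10⁻⁴ → stable
  195–233 m: −αΔT+βΔS = −(1.5 × 10⁻⁴)(-0.4)+(8.1 × 10⁻⁴)(+0.79) = 7.0 × 10⁻⁴ → stable
  233–243 m: −αΔT+βΔS = −(1.5 × 10⁻⁴)(+6.5)+(8.1 × 10⁻⁴)(-1.40) = -2.1 × 10⁻³ → UNSTABLE
The 233–243 m interval has Δρ < 0: lighter water underlies denser water.

233–243 m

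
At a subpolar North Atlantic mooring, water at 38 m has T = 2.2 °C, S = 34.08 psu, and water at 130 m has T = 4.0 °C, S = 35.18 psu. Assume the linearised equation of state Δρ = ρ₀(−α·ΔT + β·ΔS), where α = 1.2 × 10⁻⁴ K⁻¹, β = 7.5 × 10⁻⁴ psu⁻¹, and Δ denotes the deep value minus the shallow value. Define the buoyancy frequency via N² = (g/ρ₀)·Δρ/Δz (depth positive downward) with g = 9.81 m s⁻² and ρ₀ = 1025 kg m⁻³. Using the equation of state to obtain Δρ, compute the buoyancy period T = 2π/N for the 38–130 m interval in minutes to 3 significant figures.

ΔT = +1.8 K, ΔS = +1.10 psu (deep − shallow).
Δρ/ρ₀ = −αΔT + βΔS = -2.16 × 10⁻⁴ + 8.25 × 10⁻⁴ = 6.09 × 10⁻⁴, so Δρ ≈ 0.6242 kg m⁻³.
N² = (g/ρ₀)·Δρ/Δz = g·(Δρ/ρ₀)/Δz = 9.81 × 6.09 × 10⁻⁴ / 92 = 6.4938 × 10⁻⁵ s⁻².
N = √(6.4938 × 10⁻⁵) = 8.0584 × 10⁻³ rad s⁻¹ → T = 2π/N = 779.71 s = 12.995 min ≈ 13.0 min.

13.0 min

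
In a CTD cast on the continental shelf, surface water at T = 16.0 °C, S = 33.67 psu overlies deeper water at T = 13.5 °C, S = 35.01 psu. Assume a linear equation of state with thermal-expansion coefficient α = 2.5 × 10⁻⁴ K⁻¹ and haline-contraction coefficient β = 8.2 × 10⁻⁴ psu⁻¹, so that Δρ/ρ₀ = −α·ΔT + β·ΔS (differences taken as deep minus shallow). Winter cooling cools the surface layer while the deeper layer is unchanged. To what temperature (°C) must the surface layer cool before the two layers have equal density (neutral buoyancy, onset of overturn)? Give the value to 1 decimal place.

Neutral buoyancy requires Δρ = 0, i.e. −α(T_deep − T_surf′) + β(S_deep − S_surf) = 0.
T_surf′ = T_deep − (β/α)·ΔS = 13.5 − (8.2 × 10⁻⁴/2.5 × 10⁻⁴)·(+1.34) = 9.105 °C.
Cooling required: 16.0 − (9.105) = 6.895 °C.

9.1 °C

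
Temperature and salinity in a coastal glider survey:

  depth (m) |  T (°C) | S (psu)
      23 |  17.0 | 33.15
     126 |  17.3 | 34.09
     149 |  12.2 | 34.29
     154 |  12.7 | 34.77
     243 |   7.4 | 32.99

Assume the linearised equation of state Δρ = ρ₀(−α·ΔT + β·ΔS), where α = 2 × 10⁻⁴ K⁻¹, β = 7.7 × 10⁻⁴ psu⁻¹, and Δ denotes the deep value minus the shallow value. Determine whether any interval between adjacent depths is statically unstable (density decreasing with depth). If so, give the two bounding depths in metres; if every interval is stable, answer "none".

Evaluate Δρ/ρ₀ = −αΔT + βΔS across each adjacent pair:
  23–126 m: −αΔT+βΔS = −(2 × 10⁻⁴)(+0.3)+(7.7 × 10⁻⁴)(+0.94) = 6.6 × 10⁻⁴ → stable
  126–149 m: −αΔT+βΔS = −(2 × 10⁻⁴)(-5.1)+(7.7 × 10⁻⁴)(+0.20) = 1.2 × 10⁻³ → stable
  149–154 m: −αΔT+βΔS = −(2 × 10⁻⁴)(+0.5)+(7.7 × 10⁻⁴)(+0.48) = 2.7 × 10⁻⁴ → stable
  154–243 m: −αΔT+βΔS = −(2 × 10⁻⁴)(-5.3)+(7.7 × 10⁻⁴)(-1.78) = -3.1 × 10⁻⁴ → UNSTABLE
The 154–243 m interval has Δρ < 0: lighter water underlies denser water.

154–243 m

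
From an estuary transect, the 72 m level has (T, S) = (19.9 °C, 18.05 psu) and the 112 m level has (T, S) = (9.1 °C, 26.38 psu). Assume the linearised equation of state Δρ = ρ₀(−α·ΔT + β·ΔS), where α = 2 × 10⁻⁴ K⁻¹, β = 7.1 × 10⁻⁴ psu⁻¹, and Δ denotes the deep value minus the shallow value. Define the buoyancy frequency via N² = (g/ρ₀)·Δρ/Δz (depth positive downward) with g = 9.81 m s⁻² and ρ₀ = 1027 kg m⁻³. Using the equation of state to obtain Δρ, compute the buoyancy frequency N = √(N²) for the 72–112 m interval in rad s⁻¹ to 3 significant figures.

0.0445 rad s⁻¹

ΔT = -10.8 K, ΔS = +8.33 psu (deep − shallow).
Δρ/ρ₀ = −αΔT + βΔS = 2.16 × 10⁻³ + 5.9143 × 10⁻³ = 8.0743 × 10⁻³, so Δρ ≈ 8.292 kg m⁻³.
N² = (g/ρ₀)·Δρ/Δz = g·(Δρ/ρ₀)/Δz = 9.81 × 8.0743 × 10⁻³ / 40 = 1.9802 × 10⁻³ s⁻².
N = √(1.9802 × 10⁻³) = 0.044499 rad s⁻¹ ≈ 0.0445 rad s⁻¹.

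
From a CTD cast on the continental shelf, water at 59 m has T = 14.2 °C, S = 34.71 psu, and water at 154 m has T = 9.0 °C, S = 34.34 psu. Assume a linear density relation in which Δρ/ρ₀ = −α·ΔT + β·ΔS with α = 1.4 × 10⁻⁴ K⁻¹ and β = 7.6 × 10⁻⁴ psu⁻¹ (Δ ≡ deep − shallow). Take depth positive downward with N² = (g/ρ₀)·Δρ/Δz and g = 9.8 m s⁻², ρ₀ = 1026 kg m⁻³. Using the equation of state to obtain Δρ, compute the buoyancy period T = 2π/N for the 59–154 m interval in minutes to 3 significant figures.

15.4 min

ΔT = -5.2 K, ΔS = -0.37 psu (deep − shallow).
Δρ/ρ₀ = −αΔT + βΔS = 7.28 × 10⁻⁴ − 2.812 × 10⁻⁴ = 4.468 × 10⁻⁴, so Δρ ≈ 0.4584 kg m⁻³.
N² = (g/ρ₀)·Δρ/Δz = g·(Δρ/ρ₀)/Δz = 9.8 × 4.468 × 10⁻⁴ / 95 = 4.6091 × 10⁻⁵ s⁻².
N = √(4.6091 × 10⁻⁵) = 6.7890 × 10⁻³ rad s⁻¹ → T = 2π/N = 925.49 s = 15.425 min ≈ 15.4 min.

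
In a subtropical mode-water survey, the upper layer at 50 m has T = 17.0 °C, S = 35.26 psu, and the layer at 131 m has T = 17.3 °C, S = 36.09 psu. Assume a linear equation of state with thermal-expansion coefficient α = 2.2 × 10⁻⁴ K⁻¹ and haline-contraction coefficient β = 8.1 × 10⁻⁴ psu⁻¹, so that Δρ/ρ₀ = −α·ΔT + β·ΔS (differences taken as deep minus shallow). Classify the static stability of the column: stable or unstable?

stable

ΔT = 17.3 − 17.0 = +0.3 K and ΔS = 36.09 − 35.26 = +0.83 psu (deep − shallow).
−αΔT = -6.60 × 10⁻⁵; βΔS = 6.723 × 10⁻⁴; sum Δρ/ρ₀ = 6.063 × 10⁻⁴.
Δρ/ρ₀ > 0, so Δρ > 0: deeper water is denser → statically stable.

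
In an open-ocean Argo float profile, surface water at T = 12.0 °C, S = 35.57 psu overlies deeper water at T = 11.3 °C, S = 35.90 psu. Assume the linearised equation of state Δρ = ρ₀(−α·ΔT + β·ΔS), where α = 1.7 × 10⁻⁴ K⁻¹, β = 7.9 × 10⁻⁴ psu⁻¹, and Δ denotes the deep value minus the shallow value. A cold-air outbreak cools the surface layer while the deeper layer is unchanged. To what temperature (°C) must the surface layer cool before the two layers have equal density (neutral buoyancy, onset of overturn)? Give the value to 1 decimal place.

9.8 °C

Neutral buoyancy requires Δρ = 0, i.e. −α(T_deep − T_surf′) + β(S_deep − S_surf) = 0.
T_surf′ = T_deep − (β/α)·ΔS = 11.3 − (7.9 × 10⁻⁴/1.7 × 10⁻⁴)·(+0.33) = 9.766 °C.
Cooling required: 12.0 − (9.766) = 2.234 °C.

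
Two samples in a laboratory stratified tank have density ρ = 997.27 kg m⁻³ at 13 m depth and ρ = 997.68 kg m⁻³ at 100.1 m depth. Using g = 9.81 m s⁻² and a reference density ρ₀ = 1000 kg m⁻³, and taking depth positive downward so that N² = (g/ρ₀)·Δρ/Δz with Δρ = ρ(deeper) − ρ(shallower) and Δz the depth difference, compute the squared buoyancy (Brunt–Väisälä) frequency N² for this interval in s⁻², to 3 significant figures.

4.62 × 10⁻⁵ s⁻²

Δρ = 997.68 − 997.27 = 0.41 kg m⁻³ over Δz = 100.1 − 13 = 87.1 m.
N² = (9.81/1000) × (0.41/87.1) = 4.6178 × 10⁻⁵ s⁻² ≈ 4.62 × 10⁻⁵ s⁻².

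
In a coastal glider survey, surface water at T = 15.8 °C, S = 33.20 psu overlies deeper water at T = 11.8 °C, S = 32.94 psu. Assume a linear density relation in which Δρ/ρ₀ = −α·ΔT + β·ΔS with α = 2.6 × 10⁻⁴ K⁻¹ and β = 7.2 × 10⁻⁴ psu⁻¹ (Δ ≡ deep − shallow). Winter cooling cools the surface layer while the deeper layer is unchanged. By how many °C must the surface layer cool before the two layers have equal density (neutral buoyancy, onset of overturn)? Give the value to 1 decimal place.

Neutral buoyancy requires Δρ = 0, i.e. −α(T_deep − T_surf′) + β(S_deep − S_surf) = 0.
T_surf′ = T_deep − (β/α)·ΔS = 11.8 − (7.2 × 10⁻⁴/2.6 × 10⁻⁴)·(-0.26) = 12.520 °C.
Cooling required: 15.8 − (12.520) = 3.280 °C.

3.3 °C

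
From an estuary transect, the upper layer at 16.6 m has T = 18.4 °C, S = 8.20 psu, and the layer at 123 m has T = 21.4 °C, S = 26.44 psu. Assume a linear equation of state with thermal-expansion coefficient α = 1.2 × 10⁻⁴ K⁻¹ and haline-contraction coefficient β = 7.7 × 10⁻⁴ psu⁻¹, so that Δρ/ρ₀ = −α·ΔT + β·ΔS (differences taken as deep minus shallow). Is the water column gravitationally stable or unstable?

stable

ΔT = 21.4 − 18.4 = +3.0 K and ΔS = 26.44 − 8.20 = +18.24 psu (deep − shallow).
−αΔT = -3.60 × 10⁻⁴; βΔS = 0.0140448; sum Δρ/ρ₀ = 0.0136848.
Δρ/ρ₀ > 0, so Δρ > 0: deeper water is denser → statically stable.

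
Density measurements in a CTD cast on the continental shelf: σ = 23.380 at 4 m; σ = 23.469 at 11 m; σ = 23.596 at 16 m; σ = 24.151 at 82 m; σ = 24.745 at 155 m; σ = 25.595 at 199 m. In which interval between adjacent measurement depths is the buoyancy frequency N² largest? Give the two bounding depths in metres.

Compute the density gradient over each adjacent pair:
  4–11 m: Δρ/Δz = 0.089/7 = 0.013 kg m⁻⁴
  11–16 m: Δρ/Δz = 0.127/5 = 0.025 kg m⁻⁴
  16–82 m: Δρ/Δz = 0.555/66 = 8.4 × 10⁻³ kg m⁻⁴
  82–155 m: Δρ/Δz = 0.594/73 = 8.1 × 10⁻³ kg m⁻⁴
  155–199 m: Δρ/Δz = 0.850/44 = 0.019 kg m⁻⁴
The largest gradient is in the 11–16 m interval — the pycnocline.

11–16 m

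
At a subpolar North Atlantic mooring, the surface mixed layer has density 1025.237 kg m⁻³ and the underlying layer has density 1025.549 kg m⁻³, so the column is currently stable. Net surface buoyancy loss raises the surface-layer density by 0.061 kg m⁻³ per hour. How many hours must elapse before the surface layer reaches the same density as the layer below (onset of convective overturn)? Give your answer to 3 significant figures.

Density deficit of the surface layer: 1025.549 − 1025.237 = 0.312 kg m⁻³.
Required change = 0.312 / 0.061 = 5.11 hours.

5.11 hours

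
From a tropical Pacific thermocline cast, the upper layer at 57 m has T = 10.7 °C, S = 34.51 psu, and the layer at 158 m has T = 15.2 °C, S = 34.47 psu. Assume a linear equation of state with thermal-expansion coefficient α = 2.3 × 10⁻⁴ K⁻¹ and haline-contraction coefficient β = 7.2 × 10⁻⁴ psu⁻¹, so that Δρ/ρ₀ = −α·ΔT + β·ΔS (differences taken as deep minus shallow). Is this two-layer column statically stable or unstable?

unstable

ΔT = 15.2 − 10.7 = +4.5 K and ΔS = 34.47 − 34.51 = -0.04 psu (deep − shallow).
−αΔT = -1.035 × 10⁻³; βΔS = -2.88 × 10⁻⁵; sum Δρ/ρ₀ = -1.0638 × 10⁻³.
Δρ/ρ₀ < 0, so Δρ < 0: deeper water is lighter → statically unstable; the column would overturn.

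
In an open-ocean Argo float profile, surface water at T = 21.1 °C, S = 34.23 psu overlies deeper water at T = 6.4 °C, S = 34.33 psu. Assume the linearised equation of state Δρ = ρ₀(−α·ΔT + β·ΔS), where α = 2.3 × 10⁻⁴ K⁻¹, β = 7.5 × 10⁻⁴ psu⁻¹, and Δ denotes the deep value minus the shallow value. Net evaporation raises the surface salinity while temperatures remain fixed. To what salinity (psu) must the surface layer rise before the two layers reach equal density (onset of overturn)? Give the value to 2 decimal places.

Neutral buoyancy requires −α(T_deep − T_surf) + β(S_deep − S_surf′) = 0.
S_surf′ = S_deep − (α/β)·ΔT = 34.33 − (2.3 × 10⁻⁴/7.5 × 10⁻⁴)·(-14.7) = 38.8380 psu.
Increase required: 38.8380 − 34.23 = 4.6080 psu.

38.84 psu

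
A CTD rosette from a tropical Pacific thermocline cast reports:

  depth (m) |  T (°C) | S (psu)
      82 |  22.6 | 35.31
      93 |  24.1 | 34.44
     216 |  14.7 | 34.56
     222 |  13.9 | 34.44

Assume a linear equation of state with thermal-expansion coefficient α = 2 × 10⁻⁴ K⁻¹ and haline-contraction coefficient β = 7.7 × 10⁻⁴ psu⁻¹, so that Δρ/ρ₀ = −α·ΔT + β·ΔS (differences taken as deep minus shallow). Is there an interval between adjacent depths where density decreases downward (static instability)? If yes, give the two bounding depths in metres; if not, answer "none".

Evaluate Δρ/ρ₀ = −αΔT + βΔS across each adjacent pair:
  82–93 m: −αΔT+βΔS = −(2 × 10⁻⁴)(+1.5)+(7.7 × 10⁻⁴)(-0.87) = -9.7 × 10⁻⁴ → UNSTABLE
  93–216 m: −αΔT+βΔS = −(2 × 10⁻⁴)(-9.4)+(7.7 × 10⁻⁴)(+0.12) = 2.0 × 10⁻³ → stable
  216–222 m: −αΔT+βΔS = −(2 × 10⁻⁴)(-0.8)+(7.7 × 10⁻⁴)(-0.12) = 6.8 × 10⁻⁵ → stable
The 82–93 m interval has Δρ < 0: lighter water underlies denser water.

82–93 m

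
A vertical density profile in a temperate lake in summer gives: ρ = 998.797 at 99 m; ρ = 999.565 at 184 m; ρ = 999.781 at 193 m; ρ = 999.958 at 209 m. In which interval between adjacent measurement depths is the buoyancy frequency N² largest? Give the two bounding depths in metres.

Compute the density gradient over each adjacent pair:
  99–184 m: Δρ/Δz = 0.768/85 = 9.0 × 10⁻³ kg m⁻⁴
  184–193 m: Δρ/Δz = 0.216/9 = 0.024 kg m⁻⁴
  193–209 m: Δρ/Δz = 0.177/16 = 0.011 kg m⁻⁴
The largest gradient is in the 184–193 m interval — the pycnocline.

184–193 m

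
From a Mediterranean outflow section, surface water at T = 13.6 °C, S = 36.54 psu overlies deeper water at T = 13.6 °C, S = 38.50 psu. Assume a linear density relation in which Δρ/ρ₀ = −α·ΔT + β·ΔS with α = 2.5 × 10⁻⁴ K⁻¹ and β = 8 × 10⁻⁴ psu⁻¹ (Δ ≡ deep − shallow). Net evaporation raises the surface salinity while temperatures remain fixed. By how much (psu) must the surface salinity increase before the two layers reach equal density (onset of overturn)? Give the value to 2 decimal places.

1.96 psu

Neutral buoyancy requires −α(T_deep − T_surf) + β(S_deep − S_surf′) = 0.
S_surf′ = S_deep − (α/β)·ΔT = 38.50 − (2.5 × 10⁻⁴/8 × 10⁻⁴)·(+0.0) = 38.5000 psu.
Increase required: 38.5000 − 36.54 = 1.9600 psu.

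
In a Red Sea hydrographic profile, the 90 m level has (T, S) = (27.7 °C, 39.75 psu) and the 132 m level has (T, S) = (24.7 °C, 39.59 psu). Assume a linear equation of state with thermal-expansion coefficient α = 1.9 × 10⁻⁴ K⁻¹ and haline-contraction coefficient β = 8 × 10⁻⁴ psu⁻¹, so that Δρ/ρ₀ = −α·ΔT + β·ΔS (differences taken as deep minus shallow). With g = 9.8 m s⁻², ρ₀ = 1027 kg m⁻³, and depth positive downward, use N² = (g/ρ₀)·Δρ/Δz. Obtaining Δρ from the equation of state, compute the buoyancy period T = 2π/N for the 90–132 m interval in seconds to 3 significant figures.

619 s

ΔT = -3.0 K, ΔS = -0.16 psu (deep − shallow).
Δρ/ρ₀ = −αΔT + βΔS = 5.70 × 10⁻⁴ − 1.28 × 10⁻⁴ = 4.42 × 10⁻⁴, so Δρ ≈ 0.4539 kg m⁻³.
N² = (g/ρ₀)·Δρ/Δz = g·(Δρ/ρ₀)/Δz = 9.8 × 4.42 × 10⁻⁴ / 42 = 1.0313 × 10⁻⁴ s⁻².
N = √(1.0313 × 10⁻⁴) = 0.010155 rad s⁻¹ → T = 2π/N = 618.73 s ≈ 619 s.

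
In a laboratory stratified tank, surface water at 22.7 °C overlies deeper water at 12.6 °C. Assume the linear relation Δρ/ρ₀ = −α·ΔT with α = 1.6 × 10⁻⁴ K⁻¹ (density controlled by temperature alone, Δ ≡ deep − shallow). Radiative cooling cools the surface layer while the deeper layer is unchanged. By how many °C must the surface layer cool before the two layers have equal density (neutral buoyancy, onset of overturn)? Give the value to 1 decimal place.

With temperature the only control, equal density requires T_surf′ = T_deep.
T_surf′ = 12.6 °C.
Cooling required: 22.7 − 12.6 = 10.1 °C.

10.1 °C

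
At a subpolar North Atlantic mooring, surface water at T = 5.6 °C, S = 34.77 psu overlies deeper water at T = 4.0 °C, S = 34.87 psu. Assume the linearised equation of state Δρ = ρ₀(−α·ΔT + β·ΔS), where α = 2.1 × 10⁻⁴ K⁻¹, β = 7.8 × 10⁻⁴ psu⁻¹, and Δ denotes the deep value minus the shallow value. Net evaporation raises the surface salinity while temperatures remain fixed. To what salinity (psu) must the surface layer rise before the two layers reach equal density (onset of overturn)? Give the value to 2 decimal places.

Neutral buoyancy requires −α(T_deep − T_surf) + β(S_deep − S_surf′) = 0.
S_surf′ = S_deep − (α/β)·ΔT = 34.87 − (2.1 × 10⁻⁴/7.8 × 10⁻⁴)·(-1.6) = 35.3008 psu.
Increase required: 35.3008 − 34.77 = 0.5308 psu.

35.30 psu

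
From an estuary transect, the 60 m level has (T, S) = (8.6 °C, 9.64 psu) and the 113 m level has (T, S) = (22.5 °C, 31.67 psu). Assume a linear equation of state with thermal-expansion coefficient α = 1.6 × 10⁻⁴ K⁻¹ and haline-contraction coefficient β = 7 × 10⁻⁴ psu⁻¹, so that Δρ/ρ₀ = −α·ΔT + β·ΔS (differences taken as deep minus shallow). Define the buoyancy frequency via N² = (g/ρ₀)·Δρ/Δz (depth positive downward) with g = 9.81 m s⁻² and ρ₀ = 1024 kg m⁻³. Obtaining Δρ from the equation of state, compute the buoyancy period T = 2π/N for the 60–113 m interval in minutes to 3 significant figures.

ΔT = +13.9 K, ΔS = +22.03 psu (deep − shallow).
Δρ/ρ₀ = −αΔT + βΔS = -2.224 × 10⁻³ + 0.015421 = 0.013197, so Δρ ≈ 13.51 kg m⁻³.
N² = (g/ρ₀)·Δρ/Δz = g·(Δρ/ρ₀)/Δz = 9.81 × 0.013197 / 53 = 2.4427 × 10⁻³ s⁻².
N = √(2.4427 × 10⁻³) = 0.049424 rad s⁻¹ → T = 2π/N = 127.13 s = 2.1188 min ≈ 2.12 min.

2.12 min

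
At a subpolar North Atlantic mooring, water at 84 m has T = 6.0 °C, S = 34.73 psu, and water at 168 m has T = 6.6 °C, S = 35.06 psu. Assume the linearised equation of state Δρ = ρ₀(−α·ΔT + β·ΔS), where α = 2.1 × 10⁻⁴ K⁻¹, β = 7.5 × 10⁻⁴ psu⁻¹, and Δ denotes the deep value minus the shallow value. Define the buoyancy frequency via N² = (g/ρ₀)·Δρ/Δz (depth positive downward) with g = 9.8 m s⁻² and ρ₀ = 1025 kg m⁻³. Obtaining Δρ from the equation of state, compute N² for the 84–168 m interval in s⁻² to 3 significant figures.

1.42 × 10⁻⁵ s⁻²

ΔT = +0.6 K, ΔS = +0.33 psu (deep − shallow).
Δρ/ρ₀ = −αΔT + βΔS = -1.26 × 10⁻⁴ + 2.475 × 10⁻⁴ = 1.215 × 10⁻⁴, so Δρ ≈ 0.1245 kg m⁻³.
N² = (g/ρ₀)·Δρ/Δz = g·(Δρ/ρ₀)/Δz = 9.8 × 1.215 × 10⁻⁴ / 84 = 1.4175 × 10⁻⁵ s⁻² ≈ 1.42 × 10⁻⁵ s⁻².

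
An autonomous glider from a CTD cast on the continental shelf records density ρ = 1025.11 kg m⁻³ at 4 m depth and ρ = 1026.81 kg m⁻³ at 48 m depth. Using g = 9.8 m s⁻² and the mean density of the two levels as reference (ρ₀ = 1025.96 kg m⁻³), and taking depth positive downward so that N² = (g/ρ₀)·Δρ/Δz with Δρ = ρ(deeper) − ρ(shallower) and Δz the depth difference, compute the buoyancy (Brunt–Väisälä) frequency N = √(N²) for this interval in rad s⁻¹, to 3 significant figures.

Δρ = 1026.81 − 1025.11 = 1.70 kg m⁻³ over Δz = 48 − 4 = 44 m.
N² = (9.8/1025.96) × (1.70/44) = 3.6906 × 10⁻⁴ s⁻².
N = √(3.6906 × 10⁻⁴) = 0.019211 rad s⁻¹ ≈ 0.0192 rad s⁻¹.

0.0192 rad s⁻¹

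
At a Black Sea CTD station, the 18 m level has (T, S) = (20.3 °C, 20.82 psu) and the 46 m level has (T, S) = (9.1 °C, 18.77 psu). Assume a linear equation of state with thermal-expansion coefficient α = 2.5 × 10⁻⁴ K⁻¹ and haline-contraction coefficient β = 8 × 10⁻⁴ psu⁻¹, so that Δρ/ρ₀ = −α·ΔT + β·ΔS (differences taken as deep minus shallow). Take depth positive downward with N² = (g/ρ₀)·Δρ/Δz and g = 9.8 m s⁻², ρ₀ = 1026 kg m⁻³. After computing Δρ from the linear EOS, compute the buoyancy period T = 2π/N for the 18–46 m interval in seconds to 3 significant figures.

312 s

ΔT = -11.2 K, ΔS = -2.05 psu (deep − shallow).
Δρ/ρ₀ = −αΔT + βΔS = 2.80 × 10⁻³ − 1.64 × 10⁻³ = 1.16 × 10⁻³, so Δρ ≈ 1.190 kg m⁻³.
N² = (g/ρ₀)·Δρ/Δz = g·(Δρ/ρ₀)/Δz = 9.8 × 1.16 × 10⁻³ / 28 = 4.0600 × 10⁻⁴ s⁻².
N = √(4.0600 × 10⁻⁴) = 0.020149 rad s⁻¹ → T = 2π/N = 311.84 s ≈ 312 s.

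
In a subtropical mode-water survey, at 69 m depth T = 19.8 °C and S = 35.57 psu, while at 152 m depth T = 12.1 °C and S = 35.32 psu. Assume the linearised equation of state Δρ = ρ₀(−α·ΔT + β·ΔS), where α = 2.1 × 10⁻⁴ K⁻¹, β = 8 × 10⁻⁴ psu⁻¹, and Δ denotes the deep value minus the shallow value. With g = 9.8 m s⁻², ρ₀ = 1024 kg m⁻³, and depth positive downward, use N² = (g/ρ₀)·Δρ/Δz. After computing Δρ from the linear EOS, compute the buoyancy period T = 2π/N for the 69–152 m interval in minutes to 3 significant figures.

ΔT = -7.7 K, ΔS = -0.25 psu (deep − shallow).
Δρ/ρ₀ = −αΔT + βΔS = 1.617 × 10⁻³ − 2.00 × 10⁻⁴ = 1.417 × 10⁻³, so Δρ ≈ 1.451 kg m⁻³.
N² = (g/ρ₀)·Δρ/Δz = g·(Δρ/ρ₀)/Δz = 9.8 × 1.417 × 10⁻³ / 83 = 1.6731 × 10⁻⁴ s⁻².
N = √(1.6731 × 10⁻⁴) = 0.012935 rad s⁻¹ → T = 2π/N = 485.75 s = 8.0958 min ≈ 8.10 min.

8.10 min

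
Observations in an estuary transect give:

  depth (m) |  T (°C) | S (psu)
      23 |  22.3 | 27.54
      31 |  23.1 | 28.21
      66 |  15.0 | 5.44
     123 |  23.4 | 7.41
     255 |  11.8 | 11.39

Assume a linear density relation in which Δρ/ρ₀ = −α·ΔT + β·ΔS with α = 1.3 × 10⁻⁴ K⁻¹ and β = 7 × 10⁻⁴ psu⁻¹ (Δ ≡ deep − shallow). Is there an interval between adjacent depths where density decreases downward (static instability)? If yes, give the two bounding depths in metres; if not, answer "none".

Evaluate Δρ/ρ₀ = −αΔT + βΔS across each adjacent pair:
  23–31 m: −αΔT+βΔS = −(1.3 × 10⁻⁴)(+0.8)+(7 × 10⁻⁴)(+0.67) = 3.7 × 10⁻⁴ → stable
  31–66 m: −αΔT+βΔS = −(1.3 × 10⁻⁴)(-8.1)+(7 × 10⁻⁴)(-22.77) = -0.015 → UNSTABLE
  66–123 m: −αΔT+βΔS = −(1.3 × 10⁻⁴)(+8.4)+(7 × 10⁻⁴)(+1.97) = 2.9 × 10⁻⁴ → stable
  123–255 m: −αΔT+βΔS = −(1.3 × 10⁻⁴)(-11.6)+(7 × 10⁻⁴)(+3.98) = 4.3 × 10⁻³ → stable
The 31–66 m interval has Δρ < 0: lighter water underlies denser water.

31–66 m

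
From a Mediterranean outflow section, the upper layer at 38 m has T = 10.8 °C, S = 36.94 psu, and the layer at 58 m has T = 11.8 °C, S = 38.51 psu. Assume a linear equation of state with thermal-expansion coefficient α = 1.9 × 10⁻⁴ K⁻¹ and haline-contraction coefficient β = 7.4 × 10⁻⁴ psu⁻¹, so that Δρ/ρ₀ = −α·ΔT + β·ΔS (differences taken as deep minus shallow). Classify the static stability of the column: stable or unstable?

ΔT = 11.8 − 10.8 = +1.0 K and ΔS = 38.51 − 36.94 = +1.57 psu (deep − shallow).
−αΔT = -1.90 × 10⁻⁴; βΔS = 1.1618 × 10⁻³; sum Δρ/ρ₀ = 9.718 × 10⁻⁴.
Δρ/ρ₀ > 0, so Δρ > 0: deeper water is denser → statically stable.

stable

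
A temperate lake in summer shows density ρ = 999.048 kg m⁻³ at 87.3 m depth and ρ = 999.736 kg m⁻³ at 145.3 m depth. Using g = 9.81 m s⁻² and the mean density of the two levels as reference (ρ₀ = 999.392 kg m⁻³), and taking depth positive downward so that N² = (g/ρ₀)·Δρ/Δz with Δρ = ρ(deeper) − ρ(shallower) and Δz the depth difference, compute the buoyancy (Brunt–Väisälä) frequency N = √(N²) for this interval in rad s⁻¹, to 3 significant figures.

Δρ = 999.736 − 999.048 = 0.688 kg m⁻³ over Δz = 145.3 − 87.3 = 58 m.
N² = (9.81/999.392) × (0.688/58) = 1.1644 × 10⁻⁴ s⁻².
N = √(1.1644 × 10⁻⁴) = 0.010791 rad s⁻¹ ≈ 0.0108 rad s⁻¹.

0.0108 rad s⁻¹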